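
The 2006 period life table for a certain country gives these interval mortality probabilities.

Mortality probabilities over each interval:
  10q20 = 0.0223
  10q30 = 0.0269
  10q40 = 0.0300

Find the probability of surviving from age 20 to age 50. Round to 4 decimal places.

Chaining the interval survival probabilities: (1 − 0.0223) × (1 − 0.0269) × (1 − 0.0300).
= 0.9777 × 0.9731 × 0.9700 = 0.922858.

0.9229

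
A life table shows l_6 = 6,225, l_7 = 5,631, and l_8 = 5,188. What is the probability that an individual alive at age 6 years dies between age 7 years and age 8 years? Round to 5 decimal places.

0.07116

This is the probability of reaching 7 but not 8, conditional on being alive at 6: (l_7 − l_8) / l_6.
= (5,631 − 5,188) / 6,225 = 443 / 6,225 = 0.071165.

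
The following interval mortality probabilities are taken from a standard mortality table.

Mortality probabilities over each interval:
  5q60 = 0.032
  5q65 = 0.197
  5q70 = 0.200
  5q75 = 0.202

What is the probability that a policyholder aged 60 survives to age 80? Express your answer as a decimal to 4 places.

Survival from 60 to 80 is the product of surviving each interval: (1 − 0.032) × (1 − 0.197) × (1 − 0.200) × (1 − 0.202).
= 0.968 × 0.803 × 0.800 × 0.798 = 0.496231.

0.4962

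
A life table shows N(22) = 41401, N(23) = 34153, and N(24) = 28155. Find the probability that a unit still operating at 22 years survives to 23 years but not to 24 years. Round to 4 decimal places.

This is the probability of reaching 23 but not 24, conditional on being operational at 22: (N(23) − N(24)) / N(22).
= (34153 − 28155) / 41401 = 5998 / 41401 = 0.144876.

0.1449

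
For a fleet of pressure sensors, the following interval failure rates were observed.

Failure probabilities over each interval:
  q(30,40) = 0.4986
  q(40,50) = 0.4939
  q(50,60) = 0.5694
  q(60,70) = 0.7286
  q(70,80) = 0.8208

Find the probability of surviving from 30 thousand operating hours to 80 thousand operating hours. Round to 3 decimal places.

0.005

P(survive 30→80) = (1 − 0.4986) × (1 − 0.4939) × (1 − 0.5694) × (1 − 0.7286) × (1 − 0.8208).
= 0.5014 × 0.5061 × 0.4306 × 0.2714 × 0.1792 = 0.005314.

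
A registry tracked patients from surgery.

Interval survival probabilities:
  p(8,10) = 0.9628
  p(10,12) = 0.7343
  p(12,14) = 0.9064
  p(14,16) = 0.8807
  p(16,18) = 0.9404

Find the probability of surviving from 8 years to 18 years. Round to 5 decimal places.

0.53073

P(survive 8→18) = 0.9628 × 0.7343 × 0.9064 × 0.8807 × 0.9404.
= 0.530726.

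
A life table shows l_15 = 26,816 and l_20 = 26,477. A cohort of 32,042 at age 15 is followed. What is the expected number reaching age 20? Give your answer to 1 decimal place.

The relevant probability is 26,477/26,816 = 0.987358.
Expected number = 32,042 × 0.987358 = 31636.9.

31636.9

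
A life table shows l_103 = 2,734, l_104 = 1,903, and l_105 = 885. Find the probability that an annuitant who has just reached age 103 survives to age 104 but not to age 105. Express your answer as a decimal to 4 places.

We want 1|1q103 = (l_104 − l_105)/l_103.
This is the probability of reaching 104 but not 105, conditional on being alive at 103: (l_104 − l_105) / l_103.
= (1,903 − 885) / 2,734 = 1,018 / 2,734 = 0.372348.

0.3723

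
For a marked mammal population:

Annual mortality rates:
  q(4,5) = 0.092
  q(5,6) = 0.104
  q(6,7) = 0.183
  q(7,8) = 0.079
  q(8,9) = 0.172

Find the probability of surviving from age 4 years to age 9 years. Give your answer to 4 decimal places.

P(survive 4→9) = (1 − 0.092) × (1 − 0.104) × (1 − 0.183) × (1 − 0.079) × (1 − 0.172).
= 0.908 × 0.896 × 0.817 × 0.921 × 0.828 = 0.506881.

0.5069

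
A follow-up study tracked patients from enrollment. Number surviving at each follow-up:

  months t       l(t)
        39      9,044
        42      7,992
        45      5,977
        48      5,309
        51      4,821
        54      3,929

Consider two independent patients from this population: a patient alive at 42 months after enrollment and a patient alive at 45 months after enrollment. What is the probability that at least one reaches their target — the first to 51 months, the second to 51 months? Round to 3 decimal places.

p₁ = l(51)/l(42) = 4,821/7,992 = 0.603228; p₂ = l(51)/l(45) = 4,821/5,977 = 0.806592.
P(at least one) = 1 − (1−p₁)(1−p₂) = 1 − 0.396772 × 0.193408 = 0.923261.

0.923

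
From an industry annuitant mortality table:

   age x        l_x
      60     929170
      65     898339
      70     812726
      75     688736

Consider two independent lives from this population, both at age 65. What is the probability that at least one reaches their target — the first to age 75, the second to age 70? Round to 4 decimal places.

0.9778

p₁ = l_75/l_65 = 688736/898339 = 0.766677; p₂ = l_70/l_65 = 812726/898339 = 0.904699.
P(at least one) = 1 − (1−p₁)(1−p₂) = 1 − 0.233323 × 0.095301 = 0.977764.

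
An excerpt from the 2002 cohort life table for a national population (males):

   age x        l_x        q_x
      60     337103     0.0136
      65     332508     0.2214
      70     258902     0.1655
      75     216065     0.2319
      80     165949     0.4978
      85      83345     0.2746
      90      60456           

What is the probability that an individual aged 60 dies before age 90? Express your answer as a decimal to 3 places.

P(die before 90 | alive at 60) = 1 − l_90/l_60 = 1 − 60456/337103 = (276647)/337103 = 0.820660.

0.821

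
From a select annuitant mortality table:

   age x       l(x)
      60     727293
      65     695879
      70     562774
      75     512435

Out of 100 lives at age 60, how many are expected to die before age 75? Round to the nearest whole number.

The relevant probability is 1 − 512435/727293 = 0.295422.
Expected number = 100 × 0.295422 = 30.

30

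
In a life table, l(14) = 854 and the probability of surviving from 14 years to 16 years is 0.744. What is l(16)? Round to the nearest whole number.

635

l(16) = l(14) × p = 854 × 0.744 = 635.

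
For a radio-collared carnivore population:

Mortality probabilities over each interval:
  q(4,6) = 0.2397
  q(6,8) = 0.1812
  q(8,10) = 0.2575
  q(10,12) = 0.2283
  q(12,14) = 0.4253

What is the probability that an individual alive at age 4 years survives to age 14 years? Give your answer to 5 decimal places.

P(survive 4→14) = (1 − 0.2397) × (1 − 0.1812) × (1 − 0.2575) × (1 − 0.2283) × (1 − 0.4253).
= 0.7603 × 0.8188 × 0.7425 × 0.7717 × 0.5747 = 0.204998.

0.20500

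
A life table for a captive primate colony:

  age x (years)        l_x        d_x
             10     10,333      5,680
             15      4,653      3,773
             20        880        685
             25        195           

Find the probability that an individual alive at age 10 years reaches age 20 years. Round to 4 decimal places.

0.0852

The conditional survival probability is l_20/l_10 = 880/10,333 = 0.085164.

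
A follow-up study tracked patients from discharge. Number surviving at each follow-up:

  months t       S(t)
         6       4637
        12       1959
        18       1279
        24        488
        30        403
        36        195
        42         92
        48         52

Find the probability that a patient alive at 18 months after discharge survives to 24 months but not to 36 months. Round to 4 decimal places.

0.2291

This is the probability of reaching 24 but not 36, conditional on being alive at 18: (S(24) − S(36)) / S(18).
= (488 − 195) / 1279 = 293 / 1279 = 0.229085.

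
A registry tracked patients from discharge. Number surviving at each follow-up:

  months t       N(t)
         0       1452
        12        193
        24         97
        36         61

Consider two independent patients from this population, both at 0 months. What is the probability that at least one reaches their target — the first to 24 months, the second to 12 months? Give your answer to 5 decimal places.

0.19084

p₁ = N(24)/N(0) = 97/1452 = 0.066804; p₂ = N(12)/N(0) = 193/1452 = 0.132920.
P(at least one) = 1 − (1−p₁)(1−p₂) = 1 − 0.933196 × 0.867080 = 0.190844.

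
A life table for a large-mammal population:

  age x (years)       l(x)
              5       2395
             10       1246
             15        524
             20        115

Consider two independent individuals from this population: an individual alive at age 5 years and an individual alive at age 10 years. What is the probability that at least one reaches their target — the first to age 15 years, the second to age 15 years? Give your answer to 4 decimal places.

0.5473

p₁ = l(15)/l(5) = 524/2395 = 0.218789; p₂ = l(15)/l(10) = 524/1246 = 0.420546.
P(at least one) = 1 − (1−p₁)(1−p₂) = 1 − 0.781211 × 0.579454 = 0.547324.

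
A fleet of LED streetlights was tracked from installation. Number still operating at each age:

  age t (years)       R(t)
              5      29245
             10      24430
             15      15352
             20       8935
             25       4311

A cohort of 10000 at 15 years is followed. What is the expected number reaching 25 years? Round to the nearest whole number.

The relevant probability is 4311/15352 = 0.280810.
Expected number = 10000 × 0.280810 = 2808.

2808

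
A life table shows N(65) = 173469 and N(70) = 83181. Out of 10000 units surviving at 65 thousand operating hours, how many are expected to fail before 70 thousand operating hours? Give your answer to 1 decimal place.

5204.8

The relevant probability is 1 − 83181/173469 = 0.520485.
Expected number = 10000 × 0.520485 = 5204.8.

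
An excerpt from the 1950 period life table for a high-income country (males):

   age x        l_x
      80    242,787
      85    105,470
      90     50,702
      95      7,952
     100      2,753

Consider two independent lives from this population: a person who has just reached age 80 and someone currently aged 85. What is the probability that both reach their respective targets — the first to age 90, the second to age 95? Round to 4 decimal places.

p₁ = l_90/l_80 = 50,702/242,787 = 0.208833; p₂ = l_95/l_85 = 7,952/105,470 = 0.075396.
P(both) = p₁ × p₂ = 0.208833 × 0.075396 = 0.015745.

0.0157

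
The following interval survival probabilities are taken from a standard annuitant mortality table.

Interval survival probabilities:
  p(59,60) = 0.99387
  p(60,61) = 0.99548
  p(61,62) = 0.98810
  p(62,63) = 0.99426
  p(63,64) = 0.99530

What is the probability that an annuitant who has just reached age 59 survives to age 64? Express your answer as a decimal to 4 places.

Chaining the interval survival probabilities: 0.99387 × 0.99548 × 0.98810 × 0.99426 × 0.99530.
= 0.967424.

0.9674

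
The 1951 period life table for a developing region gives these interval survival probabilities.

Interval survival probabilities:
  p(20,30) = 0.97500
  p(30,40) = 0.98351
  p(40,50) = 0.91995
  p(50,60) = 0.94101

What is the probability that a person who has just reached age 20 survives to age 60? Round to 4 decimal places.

0.8301

P(survive 20→60) = 0.97500 × 0.98351 × 0.91995 × 0.94101.
= 0.830122.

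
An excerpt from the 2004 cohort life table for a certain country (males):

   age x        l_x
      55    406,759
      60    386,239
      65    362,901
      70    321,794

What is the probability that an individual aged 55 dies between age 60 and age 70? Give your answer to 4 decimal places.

We want 5|10q55 = (l_60 − l_70)/l_55.
This is the probability of reaching 60 but not 70, conditional on being alive at 55: (l_60 − l_70) / l_55.
= (386,239 − 321,794) / 406,759 = 64,445 / 406,759 = 0.158435.

0.1584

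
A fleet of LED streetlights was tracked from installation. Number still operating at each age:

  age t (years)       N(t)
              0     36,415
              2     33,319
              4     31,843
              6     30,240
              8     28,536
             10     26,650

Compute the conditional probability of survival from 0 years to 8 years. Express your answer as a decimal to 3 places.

0.784

The conditional survival probability is N(8)/N(0) = 28,536/36,415 = 0.783633.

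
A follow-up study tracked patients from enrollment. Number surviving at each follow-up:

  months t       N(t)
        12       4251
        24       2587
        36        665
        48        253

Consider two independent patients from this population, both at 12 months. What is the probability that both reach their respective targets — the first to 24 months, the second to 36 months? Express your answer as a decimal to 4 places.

0.0952

p₁ = N(24)/N(12) = 2587/4251 = 0.608563; p₂ = N(36)/N(12) = 665/4251 = 0.156434.
P(both) = p₁ × p₂ = 0.608563 × 0.156434 = 0.095200.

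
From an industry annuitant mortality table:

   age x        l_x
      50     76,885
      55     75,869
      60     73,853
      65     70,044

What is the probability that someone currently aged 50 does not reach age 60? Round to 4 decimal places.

P(die before 60 | alive at 50) = 1 − l_60/l_50 = 1 − 73,853/76,885 = (3,032)/76,885 = 0.039436.

0.0394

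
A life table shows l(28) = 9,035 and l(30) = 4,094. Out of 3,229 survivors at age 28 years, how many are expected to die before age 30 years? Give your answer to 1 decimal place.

1765.9

The relevant probability is 1 − 4,094/9,035 = 0.546873.
Expected number = 3,229 × 0.546873 = 1765.9.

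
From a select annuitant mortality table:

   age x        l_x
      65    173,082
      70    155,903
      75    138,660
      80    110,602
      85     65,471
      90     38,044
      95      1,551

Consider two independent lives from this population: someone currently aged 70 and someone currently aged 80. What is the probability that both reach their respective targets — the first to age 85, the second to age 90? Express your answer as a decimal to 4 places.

p₁ = l_85/l_70 = 65,471/155,903 = 0.419947; p₂ = l_90/l_80 = 38,044/110,602 = 0.343972.
P(both) = p₁ × p₂ = 0.419947 × 0.343972 = 0.144450.

0.1445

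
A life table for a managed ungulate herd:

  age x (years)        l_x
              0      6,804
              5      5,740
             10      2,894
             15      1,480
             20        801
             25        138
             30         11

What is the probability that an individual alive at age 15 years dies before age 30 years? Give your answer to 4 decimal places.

P(die before 30 | alive at 15) = 1 − l_30/l_15 = 1 − 11/1,480 = (1,469)/1,480 = 0.992568.

0.9926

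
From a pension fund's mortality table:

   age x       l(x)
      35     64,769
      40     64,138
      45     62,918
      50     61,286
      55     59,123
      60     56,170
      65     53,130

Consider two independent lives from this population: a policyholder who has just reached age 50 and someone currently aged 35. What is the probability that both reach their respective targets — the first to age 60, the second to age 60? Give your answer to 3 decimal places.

p₁ = l(60)/l(50) = 56,170/61,286 = 0.916523; p₂ = l(60)/l(35) = 56,170/64,769 = 0.867236.
P(both) = p₁ × p₂ = 0.916523 × 0.867236 = 0.794842.

0.795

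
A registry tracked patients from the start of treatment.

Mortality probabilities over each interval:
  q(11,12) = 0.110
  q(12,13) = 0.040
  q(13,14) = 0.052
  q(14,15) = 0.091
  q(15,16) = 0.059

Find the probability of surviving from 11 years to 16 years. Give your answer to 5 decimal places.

0.69282

The overall survival probability is (1 − 0.110) × (1 − 0.040) × (1 − 0.052) × (1 − 0.091) × (1 − 0.059).
= 0.890 × 0.960 × 0.948 × 0.909 × 0.941 = 0.692824.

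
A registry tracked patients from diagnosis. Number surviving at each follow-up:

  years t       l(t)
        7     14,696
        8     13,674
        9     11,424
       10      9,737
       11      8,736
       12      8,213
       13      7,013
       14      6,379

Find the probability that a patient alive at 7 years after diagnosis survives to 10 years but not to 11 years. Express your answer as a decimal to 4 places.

0.0681

This is the probability of reaching 10 but not 11, conditional on being alive at 7: (l(10) − l(11)) / l(7).
= (9,737 − 8,736) / 14,696 = 1,001 / 14,696 = 0.068114.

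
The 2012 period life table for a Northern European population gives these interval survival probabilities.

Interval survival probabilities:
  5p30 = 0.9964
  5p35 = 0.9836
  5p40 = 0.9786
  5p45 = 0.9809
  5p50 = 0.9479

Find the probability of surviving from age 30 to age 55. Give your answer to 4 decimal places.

Chaining the interval survival probabilities: 0.9964 × 0.9836 × 0.9786 × 0.9809 × 0.9479.
= 0.891753.

0.8918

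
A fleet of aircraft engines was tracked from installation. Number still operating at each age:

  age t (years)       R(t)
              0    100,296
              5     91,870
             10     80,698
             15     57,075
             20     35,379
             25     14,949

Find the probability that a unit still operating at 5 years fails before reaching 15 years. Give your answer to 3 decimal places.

0.379

P(fail before 15 | operational at 5) = 1 − R(15)/R(5) = 1 − 57,075/91,870 = (34,795)/91,870 = 0.378742.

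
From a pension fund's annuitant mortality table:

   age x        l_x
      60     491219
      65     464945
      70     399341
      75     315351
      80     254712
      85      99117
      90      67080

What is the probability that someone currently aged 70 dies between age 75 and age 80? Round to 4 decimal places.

0.1518

We want 5|5q70 = (l_75 − l_80)/l_70.
This is the probability of reaching 75 but not 80, conditional on being alive at 70: (l_75 − l_80) / l_70.
= (315351 − 254712) / 399341 = 60639 / 399341 = 0.151848.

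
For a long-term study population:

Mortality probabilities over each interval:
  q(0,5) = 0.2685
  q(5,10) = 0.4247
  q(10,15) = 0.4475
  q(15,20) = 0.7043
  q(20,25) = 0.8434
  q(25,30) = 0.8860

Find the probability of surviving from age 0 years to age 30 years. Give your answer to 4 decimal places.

P(survive 0→30) = (1 − 0.2685) × (1 − 0.4247) × (1 − 0.4475) × (1 − 0.7043) × (1 − 0.8434) × (1 − 0.8860).
= 0.7315 × 0.5753 × 0.5525 × 0.2957 × 0.1566 × 0.1140 = 0.001227.

0.0012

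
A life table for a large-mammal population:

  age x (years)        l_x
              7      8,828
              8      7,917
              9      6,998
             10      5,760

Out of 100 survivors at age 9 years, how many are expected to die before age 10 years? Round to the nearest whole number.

The relevant probability is 1 − 5,760/6,998 = 0.176908.
Expected number = 100 × 0.176908 = 18.

18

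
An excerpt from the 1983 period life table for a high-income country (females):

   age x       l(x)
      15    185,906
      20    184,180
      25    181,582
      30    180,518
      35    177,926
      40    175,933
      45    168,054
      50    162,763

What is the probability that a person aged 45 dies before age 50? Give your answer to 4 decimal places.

P(die before 50 | alive at 45) = 1 − l(50)/l(45) = 1 − 162,763/168,054 = (5,291)/168,054 = 0.031484.

0.0315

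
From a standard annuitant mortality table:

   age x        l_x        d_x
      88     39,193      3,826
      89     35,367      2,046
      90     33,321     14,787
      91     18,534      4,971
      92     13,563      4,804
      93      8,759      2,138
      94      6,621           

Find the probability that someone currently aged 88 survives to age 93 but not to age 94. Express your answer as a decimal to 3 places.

0.055

We want 5|1q88 = (l_93 − l_94)/l_88.
This is the probability of reaching 93 but not 94, conditional on being alive at 88: (l_93 − l_94) / l_88.
= (8,759 − 6,621) / 39,193 = 2,138 / 39,193 = 0.054551.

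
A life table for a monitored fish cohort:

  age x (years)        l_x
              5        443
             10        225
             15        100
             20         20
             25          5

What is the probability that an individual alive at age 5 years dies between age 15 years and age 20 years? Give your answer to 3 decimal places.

This is the probability of reaching 15 but not 20, conditional on being alive at 5: (l_15 − l_20) / l_5.
= (100 − 20) / 443 = 80 / 443 = 0.180587.

0.181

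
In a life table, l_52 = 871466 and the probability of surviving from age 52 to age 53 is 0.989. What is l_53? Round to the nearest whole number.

861880

l_53 = l_52 × p = 871466 × 0.989 = 861880.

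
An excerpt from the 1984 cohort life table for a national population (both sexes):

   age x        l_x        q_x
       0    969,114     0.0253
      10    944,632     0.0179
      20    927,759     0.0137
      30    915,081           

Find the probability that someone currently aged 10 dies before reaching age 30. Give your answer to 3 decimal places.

0.031

P(die before 30 | alive at 10) = 1 − l_30/l_10 = 1 − 915,081/944,632 = (29,551)/944,632 = 0.031283.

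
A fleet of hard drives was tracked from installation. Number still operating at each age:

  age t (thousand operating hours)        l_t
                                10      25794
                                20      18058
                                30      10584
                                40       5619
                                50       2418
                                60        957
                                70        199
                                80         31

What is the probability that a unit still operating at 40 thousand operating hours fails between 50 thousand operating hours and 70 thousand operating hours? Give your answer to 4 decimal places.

This is the probability of reaching 50 but not 70, conditional on being operational at 40: (l_50 − l_70) / l_40.
= (2418 − 199) / 5619 = 2219 / 5619 = 0.394910.

0.3949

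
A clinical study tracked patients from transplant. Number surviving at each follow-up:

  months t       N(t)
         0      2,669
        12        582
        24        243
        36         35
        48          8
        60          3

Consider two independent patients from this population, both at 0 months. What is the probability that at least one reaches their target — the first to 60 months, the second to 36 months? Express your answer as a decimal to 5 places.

0.01422

p₁ = N(60)/N(0) = 3/2,669 = 0.001124; p₂ = N(36)/N(0) = 35/2,669 = 0.013114.
P(at least one) = 1 − (1−p₁)(1−p₂) = 1 − 0.998876 × 0.986886 = 0.014223.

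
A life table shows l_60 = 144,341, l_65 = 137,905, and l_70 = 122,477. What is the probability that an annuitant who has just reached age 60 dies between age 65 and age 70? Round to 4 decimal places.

We want 5|5q60 = (l_65 − l_70)/l_60.
This is the probability of reaching 65 but not 70, conditional on being alive at 60: (l_65 − l_70) / l_60.
= (137,905 − 122,477) / 144,341 = 15,428 / 144,341 = 0.106886.

0.1069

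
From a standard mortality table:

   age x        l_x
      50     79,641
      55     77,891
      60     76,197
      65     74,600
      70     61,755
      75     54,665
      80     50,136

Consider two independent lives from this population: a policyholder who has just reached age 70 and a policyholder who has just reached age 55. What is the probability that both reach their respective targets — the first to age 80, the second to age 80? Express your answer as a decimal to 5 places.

0.52256

p₁ = l_80/l_70 = 50,136/61,755 = 0.811853; p₂ = l_80/l_55 = 50,136/77,891 = 0.643669.
P(both) = p₁ × p₂ = 0.811853 × 0.643669 = 0.522565.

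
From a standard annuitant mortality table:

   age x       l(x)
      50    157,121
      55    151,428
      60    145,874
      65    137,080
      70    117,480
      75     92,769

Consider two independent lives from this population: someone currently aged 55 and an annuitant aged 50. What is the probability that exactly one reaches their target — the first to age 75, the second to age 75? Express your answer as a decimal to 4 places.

p₁ = l(75)/l(55) = 92,769/151,428 = 0.612628; p₂ = l(75)/l(50) = 92,769/157,121 = 0.590430.
P(exactly one) = p₁(1−p₂) + (1−p₁)p₂ = 0.250914 + 0.228716 = 0.479630.

0.4796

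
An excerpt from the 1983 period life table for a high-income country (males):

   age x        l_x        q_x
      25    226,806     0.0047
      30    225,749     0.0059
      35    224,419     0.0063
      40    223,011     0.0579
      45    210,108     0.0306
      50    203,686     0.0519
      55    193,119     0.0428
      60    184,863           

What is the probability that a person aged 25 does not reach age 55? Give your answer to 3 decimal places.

0.149

P(die before 55 | alive at 25) = 1 − l_55/l_25 = 1 − 193,119/226,806 = (33,687)/226,806 = 0.148528.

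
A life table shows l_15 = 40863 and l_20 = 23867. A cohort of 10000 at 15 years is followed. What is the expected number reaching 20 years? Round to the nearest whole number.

The relevant probability is 23867/40863 = 0.584074.
Expected number = 10000 × 0.584074 = 5841.

5841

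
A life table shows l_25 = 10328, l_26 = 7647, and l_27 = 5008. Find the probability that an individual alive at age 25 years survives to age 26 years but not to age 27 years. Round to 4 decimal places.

This is the probability of reaching 26 but not 27, conditional on being alive at 25: (l_26 − l_27) / l_25.
= (7647 − 5008) / 10328 = 2639 / 10328 = 0.255519.

0.2555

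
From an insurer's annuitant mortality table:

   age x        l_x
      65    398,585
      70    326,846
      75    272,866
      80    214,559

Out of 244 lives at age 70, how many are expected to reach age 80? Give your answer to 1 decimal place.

The relevant probability is 214,559/326,846 = 0.656453.
Expected number = 244 × 0.656453 = 160.2.

160.2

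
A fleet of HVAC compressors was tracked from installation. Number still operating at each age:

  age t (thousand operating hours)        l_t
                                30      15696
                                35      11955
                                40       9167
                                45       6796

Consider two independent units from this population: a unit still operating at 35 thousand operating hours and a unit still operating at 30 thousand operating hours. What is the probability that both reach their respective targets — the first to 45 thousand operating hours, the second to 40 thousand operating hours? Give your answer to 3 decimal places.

0.332

p₁ = l_45/l_35 = 6796/11955 = 0.568465; p₂ = l_40/l_30 = 9167/15696 = 0.584034.
P(both) = p₁ × p₂ = 0.568465 × 0.584034 = 0.332003.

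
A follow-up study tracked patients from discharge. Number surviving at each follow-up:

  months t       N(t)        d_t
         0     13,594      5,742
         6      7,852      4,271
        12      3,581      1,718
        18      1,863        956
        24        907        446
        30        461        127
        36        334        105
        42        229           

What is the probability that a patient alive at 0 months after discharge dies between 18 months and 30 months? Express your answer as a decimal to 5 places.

This is the probability of reaching 18 but not 30, conditional on being alive at 0: (N(18) − N(30)) / N(0).
= (1,863 − 461) / 13,594 = 1,402 / 13,594 = 0.103134.

0.10313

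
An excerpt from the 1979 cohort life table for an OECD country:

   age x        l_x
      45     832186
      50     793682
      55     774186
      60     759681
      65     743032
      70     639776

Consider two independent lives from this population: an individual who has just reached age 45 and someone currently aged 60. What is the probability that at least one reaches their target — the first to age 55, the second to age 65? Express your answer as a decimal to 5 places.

p₁ = l_55/l_45 = 774186/832186 = 0.930304; p₂ = l_65/l_60 = 743032/759681 = 0.978084.
P(at least one) = 1 − (1−p₁)(1−p₂) = 1 − 0.069696 × 0.021916 = 0.998473.

0.99847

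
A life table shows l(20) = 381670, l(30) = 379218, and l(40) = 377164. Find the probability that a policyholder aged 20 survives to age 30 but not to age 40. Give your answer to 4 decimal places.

This is the probability of reaching 30 but not 40, conditional on being alive at 20: (l(30) − l(40)) / l(20).
= (379218 − 377164) / 381670 = 2054 / 381670 = 0.005382.

0.0054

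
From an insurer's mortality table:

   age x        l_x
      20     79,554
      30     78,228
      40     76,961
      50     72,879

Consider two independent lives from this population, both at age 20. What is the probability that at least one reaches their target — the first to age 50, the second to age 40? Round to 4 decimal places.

p₁ = l_50/l_20 = 72,879/79,554 = 0.916095; p₂ = l_40/l_20 = 76,961/79,554 = 0.967406.
P(at least one) = 1 − (1−p₁)(1−p₂) = 1 − 0.083905 × 0.032594 = 0.997265.

0.9973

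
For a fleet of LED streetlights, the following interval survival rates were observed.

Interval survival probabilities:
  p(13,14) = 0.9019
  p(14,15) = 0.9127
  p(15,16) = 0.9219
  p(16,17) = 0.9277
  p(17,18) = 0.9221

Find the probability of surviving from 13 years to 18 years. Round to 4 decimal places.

0.6492

P(survive 13→18) = 0.9019 × 0.9127 × 0.9219 × 0.9277 × 0.9221.
= 0.649166.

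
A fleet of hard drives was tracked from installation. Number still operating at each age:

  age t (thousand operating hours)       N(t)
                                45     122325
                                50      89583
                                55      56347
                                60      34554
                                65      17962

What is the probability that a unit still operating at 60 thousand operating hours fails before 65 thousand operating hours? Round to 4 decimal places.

0.4802

P(fail before 65 | operational at 60) = 1 − N(65)/N(60) = 1 − 17962/34554 = (16592)/34554 = 0.480176.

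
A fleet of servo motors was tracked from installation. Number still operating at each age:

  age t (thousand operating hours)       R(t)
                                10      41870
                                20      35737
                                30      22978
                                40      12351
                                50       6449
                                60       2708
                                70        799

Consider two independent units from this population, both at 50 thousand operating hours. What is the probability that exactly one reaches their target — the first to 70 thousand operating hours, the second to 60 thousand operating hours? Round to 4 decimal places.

0.4398

p₁ = R(70)/R(50) = 799/6449 = 0.123895; p₂ = R(60)/R(50) = 2708/6449 = 0.419910.
P(exactly one) = p₁(1−p₂) + (1−p₁)p₂ = 0.071870 + 0.367885 = 0.439756.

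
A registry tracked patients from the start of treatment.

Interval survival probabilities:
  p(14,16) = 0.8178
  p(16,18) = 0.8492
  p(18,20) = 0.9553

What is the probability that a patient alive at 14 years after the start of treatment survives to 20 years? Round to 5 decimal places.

0.66343

Chaining the interval survival probabilities: 0.8178 × 0.8492 × 0.9553.
= 0.663433.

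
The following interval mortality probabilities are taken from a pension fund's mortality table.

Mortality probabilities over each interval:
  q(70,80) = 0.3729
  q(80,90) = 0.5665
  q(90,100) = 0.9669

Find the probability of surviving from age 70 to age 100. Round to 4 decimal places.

0.0090

Chaining the interval survival probabilities: (1 − 0.3729) × (1 − 0.5665) × (1 − 0.9669).
= 0.6271 × 0.4335 × 0.0331 = 0.008998.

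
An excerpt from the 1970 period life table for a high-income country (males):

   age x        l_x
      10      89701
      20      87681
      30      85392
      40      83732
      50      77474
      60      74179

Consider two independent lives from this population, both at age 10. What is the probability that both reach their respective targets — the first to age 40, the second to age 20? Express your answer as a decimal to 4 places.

p₁ = l_40/l_10 = 83732/89701 = 0.933457; p₂ = l_20/l_10 = 87681/89701 = 0.977481.
P(both) = p₁ × p₂ = 0.933457 × 0.977481 = 0.912436.

0.9124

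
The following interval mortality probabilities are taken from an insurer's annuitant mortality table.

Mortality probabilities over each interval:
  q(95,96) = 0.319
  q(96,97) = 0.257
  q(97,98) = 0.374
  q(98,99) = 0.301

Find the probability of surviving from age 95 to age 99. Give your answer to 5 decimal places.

0.22141

The overall survival probability is (1 − 0.319) × (1 − 0.257) × (1 − 0.374) × (1 − 0.301).
= 0.681 × 0.743 × 0.626 × 0.699 = 0.221405.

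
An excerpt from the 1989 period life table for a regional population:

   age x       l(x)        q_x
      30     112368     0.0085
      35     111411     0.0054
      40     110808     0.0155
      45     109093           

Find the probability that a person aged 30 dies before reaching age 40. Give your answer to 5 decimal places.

P(die before 40 | alive at 30) = 1 − l(40)/l(30) = 1 − 110808/112368 = (1560)/112368 = 0.013883.

0.01388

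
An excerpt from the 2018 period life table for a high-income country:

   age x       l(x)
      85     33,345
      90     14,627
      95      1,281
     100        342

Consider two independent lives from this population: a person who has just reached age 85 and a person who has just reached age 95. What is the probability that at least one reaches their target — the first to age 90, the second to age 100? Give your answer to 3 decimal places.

0.589

p₁ = l(90)/l(85) = 14,627/33,345 = 0.438656; p₂ = l(100)/l(95) = 342/1,281 = 0.266979.
P(at least one) = 1 − (1−p₁)(1−p₂) = 1 − 0.561344 × 0.733021 = 0.588523.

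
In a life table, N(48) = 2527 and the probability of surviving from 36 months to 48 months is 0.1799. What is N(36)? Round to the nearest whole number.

N(36) = N(48) / p = 2527 / 0.1799 = 14047.

14047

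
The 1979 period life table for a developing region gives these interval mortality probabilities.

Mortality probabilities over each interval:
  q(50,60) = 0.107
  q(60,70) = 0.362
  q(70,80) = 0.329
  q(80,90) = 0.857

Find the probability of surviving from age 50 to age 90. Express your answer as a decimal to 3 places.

P(survive 50→90) = (1 − 0.107) × (1 − 0.362) × (1 − 0.329) × (1 − 0.857).
= 0.893 × 0.638 × 0.671 × 0.143 = 0.054668.

0.055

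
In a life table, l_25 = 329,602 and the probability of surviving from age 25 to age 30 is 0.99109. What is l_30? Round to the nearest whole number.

l_30 = l_25 × p = 329,602 × 0.99109 = 326665.

326665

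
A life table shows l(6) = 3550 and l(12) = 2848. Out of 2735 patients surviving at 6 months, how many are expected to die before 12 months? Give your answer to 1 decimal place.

540.8

The relevant probability is 1 − 2848/3550 = 0.197746.
Expected number = 2735 × 0.197746 = 540.8.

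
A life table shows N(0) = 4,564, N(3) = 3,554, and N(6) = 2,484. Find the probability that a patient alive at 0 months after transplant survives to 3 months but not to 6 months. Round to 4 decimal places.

0.2344

This is the probability of reaching 3 but not 6, conditional on being alive at 0: (N(3) − N(6)) / N(0).
= (3,554 − 2,484) / 4,564 = 1,070 / 4,564 = 0.234443.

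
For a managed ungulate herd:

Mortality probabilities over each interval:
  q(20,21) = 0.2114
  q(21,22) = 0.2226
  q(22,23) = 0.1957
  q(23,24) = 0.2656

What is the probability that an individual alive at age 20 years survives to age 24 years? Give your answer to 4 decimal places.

0.3621

Chaining the interval survival probabilities: (1 − 0.2114) × (1 − 0.2226) × (1 − 0.1957) × (1 − 0.2656).
= 0.7886 × 0.7774 × 0.8043 × 0.7344 = 0.362120.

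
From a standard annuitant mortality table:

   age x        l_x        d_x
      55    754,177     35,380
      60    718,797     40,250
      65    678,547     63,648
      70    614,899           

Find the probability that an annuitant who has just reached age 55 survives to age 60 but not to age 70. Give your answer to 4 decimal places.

0.1378

We want 5|10q55 = (l_60 − l_70)/l_55.
This is the probability of reaching 60 but not 70, conditional on being alive at 55: (l_60 − l_70) / l_55.
= (718,797 − 614,899) / 754,177 = 103,898 / 754,177 = 0.137763.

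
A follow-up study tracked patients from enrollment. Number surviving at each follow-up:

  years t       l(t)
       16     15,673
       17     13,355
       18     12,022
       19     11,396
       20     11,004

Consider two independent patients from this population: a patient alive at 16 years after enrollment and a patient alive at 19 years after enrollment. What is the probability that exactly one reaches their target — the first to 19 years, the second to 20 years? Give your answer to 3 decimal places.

p₁ = l(19)/l(16) = 11,396/15,673 = 0.727110; p₂ = l(20)/l(19) = 11,004/11,396 = 0.965602.
P(exactly one) = p₁(1−p₂) + (1−p₁)p₂ = 0.025011 + 0.263503 = 0.288514.

0.289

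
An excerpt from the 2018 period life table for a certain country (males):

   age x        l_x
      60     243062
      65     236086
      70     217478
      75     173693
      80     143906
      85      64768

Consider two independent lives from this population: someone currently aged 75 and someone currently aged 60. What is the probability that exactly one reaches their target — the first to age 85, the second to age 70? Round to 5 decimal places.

0.60035

p₁ = l_85/l_75 = 64768/173693 = 0.372888; p₂ = l_70/l_60 = 217478/243062 = 0.894743.
P(exactly one) = p₁(1−p₂) + (1−p₁)p₂ = 0.039249 + 0.561104 = 0.600353.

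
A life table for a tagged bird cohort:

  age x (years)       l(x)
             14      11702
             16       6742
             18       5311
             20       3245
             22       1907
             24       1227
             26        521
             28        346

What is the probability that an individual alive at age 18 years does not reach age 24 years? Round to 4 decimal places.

P(die before 24 | alive at 18) = 1 − l(24)/l(18) = 1 − 1227/5311 = (4084)/5311 = 0.768970.

0.7690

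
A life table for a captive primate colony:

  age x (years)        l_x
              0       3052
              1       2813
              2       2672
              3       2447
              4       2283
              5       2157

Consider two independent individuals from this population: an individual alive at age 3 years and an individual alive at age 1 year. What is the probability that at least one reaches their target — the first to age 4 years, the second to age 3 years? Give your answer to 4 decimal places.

p₁ = l_4/l_3 = 2283/2447 = 0.932979; p₂ = l_3/l_1 = 2447/2813 = 0.869890.
P(at least one) = 1 − (1−p₁)(1−p₂) = 1 − 0.067021 × 0.130110 = 0.991280.

0.9913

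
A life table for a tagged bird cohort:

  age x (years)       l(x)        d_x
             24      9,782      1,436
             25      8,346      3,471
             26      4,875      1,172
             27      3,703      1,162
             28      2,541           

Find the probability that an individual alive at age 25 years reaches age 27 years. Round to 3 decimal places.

0.444

The conditional survival probability is l(27)/l(25) = 3,703/8,346 = 0.443686.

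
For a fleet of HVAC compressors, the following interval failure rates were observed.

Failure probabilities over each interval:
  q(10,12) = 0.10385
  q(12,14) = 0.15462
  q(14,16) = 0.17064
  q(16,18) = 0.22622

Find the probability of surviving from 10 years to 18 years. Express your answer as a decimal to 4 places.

Survival from 10 to 18 is the product of surviving each interval: (1 − 0.10385) × (1 − 0.15462) × (1 − 0.17064) × (1 − 0.22622).
= 0.89615 × 0.84538 × 0.82936 × 0.77378 = 0.486176.

0.4862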